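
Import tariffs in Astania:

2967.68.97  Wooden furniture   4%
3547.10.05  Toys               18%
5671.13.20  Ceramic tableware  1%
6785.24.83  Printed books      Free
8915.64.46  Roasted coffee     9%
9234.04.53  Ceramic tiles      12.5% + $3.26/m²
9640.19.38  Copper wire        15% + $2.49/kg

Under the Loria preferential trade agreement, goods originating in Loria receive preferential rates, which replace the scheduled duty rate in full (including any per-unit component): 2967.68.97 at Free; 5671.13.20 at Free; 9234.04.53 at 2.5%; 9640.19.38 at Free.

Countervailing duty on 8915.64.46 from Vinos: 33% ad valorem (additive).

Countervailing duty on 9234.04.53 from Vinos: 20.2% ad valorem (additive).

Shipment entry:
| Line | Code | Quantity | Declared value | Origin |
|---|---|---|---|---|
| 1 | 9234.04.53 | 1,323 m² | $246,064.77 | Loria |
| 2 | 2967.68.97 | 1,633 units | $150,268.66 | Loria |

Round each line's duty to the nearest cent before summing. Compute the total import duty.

Line 1 (9234.04.53, Loria, 1,323 m², $246,064.77):
Base rate for 9234.04.53 is 12.5% + $3.26/m².
Origin Loria qualifies under the Astania–Loria agreement and 9234.04.53 is covered: preferential rate 2.5% applies instead.
The additional-duty order on 9234.04.53 targets Vinos, not Loria; it does not apply.
Duty = $246,064.77 × 2.5% = $6,151.62.
Line 2 (2967.68.97, Loria, 1,633 units, $150,268.66):
Base rate for 2967.68.97 is 4%.
Origin Loria qualifies under the Astania–Loria agreement and 2967.68.97 is covered: preferential rate Free applies instead.
Duty = $150,268.66 × 0% = $0.00.
Total = $6,151.62 + $0.00 = $6,151.62.

$6,151.62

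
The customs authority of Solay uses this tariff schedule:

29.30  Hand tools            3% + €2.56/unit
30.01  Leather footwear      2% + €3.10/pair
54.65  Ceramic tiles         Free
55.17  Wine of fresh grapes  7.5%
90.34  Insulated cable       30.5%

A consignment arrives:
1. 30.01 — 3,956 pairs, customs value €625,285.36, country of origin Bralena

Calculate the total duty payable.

Line 1 (30.01, Bralena, 3,956 pairs, €625,285.36):
Base rate for 30.01 is 2% + €3.10/pair.
Duty = €625,285.36 × 2% + 3,956 × €3.10 = €24,769.31.

€24,769.31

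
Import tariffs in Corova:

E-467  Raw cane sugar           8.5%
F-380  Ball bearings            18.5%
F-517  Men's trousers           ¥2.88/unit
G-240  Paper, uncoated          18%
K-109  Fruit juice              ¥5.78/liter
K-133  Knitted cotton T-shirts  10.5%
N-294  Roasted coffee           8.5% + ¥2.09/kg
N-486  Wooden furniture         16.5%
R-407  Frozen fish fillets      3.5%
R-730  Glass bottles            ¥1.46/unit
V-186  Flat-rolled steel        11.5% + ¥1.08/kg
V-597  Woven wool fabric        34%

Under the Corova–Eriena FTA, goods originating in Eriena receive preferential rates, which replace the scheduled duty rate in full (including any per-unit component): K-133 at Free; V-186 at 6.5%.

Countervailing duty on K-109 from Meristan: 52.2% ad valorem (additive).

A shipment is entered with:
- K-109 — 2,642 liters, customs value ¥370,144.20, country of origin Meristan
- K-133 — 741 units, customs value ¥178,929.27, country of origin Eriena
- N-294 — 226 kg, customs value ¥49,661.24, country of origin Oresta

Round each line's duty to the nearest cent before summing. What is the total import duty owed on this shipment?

¥213,179.58

Line 1 (K-109, Meristan, 2,642 liters, ¥370,144.20):
Base rate for K-109 is ¥5.78/liter.
Additional duty on K-109 from Meristan: +52.2% ad valorem. Applied ad valorem rate = 52.2%.
Duty = ¥370,144.20 × 52.2% + 2,642 × ¥5.78 = ¥208,486.03.
Line 2 (K-133, Eriena, 741 units, ¥178,929.27):
Base rate for K-133 is 10.5%.
Origin Eriena qualifies under the Corova–Eriena agreement and K-133 is covered: preferential rate Free applies instead.
Duty = ¥178,929.27 × 0% = ¥0.00.
Line 3 (N-294, Oresta, 226 kg, ¥49,661.24):
Base rate for N-294 is 8.5% + ¥2.09/kg.
Duty = ¥49,661.24 × 8.5% + 226 × ¥2.09 = ¥4,693.55.
Total = ¥208,486.03 + ¥0.00 + ¥4,693.55 = ¥213,179.58.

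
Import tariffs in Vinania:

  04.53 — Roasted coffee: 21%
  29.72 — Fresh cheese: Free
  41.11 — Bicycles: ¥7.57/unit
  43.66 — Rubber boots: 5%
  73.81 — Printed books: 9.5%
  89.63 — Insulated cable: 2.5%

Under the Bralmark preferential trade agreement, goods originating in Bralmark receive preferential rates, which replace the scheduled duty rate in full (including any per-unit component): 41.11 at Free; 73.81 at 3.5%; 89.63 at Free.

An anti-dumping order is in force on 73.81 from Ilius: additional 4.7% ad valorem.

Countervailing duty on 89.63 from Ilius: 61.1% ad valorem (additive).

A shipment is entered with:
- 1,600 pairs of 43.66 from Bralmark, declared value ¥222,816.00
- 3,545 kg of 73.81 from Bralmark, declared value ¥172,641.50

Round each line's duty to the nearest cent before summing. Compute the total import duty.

¥17,183.25

Line 1 (43.66, Bralmark, 1,600 pairs, ¥222,816.00):
Base rate for 43.66 is 5%.
Origin Bralmark is the FTA partner but 43.66 is not on the preference list; base rate stands.
Duty = ¥222,816.00 × 5% = ¥11,140.80.
Line 2 (73.81, Bralmark, 3,545 kg, ¥172,641.50):
Base rate for 73.81 is 9.5%.
Origin Bralmark qualifies under the Vinania–Bralmark agreement and 73.81 is covered: preferential rate 3.5% applies instead.
The additional-duty order on 73.81 targets Ilius, not Bralmark; it does not apply.
Duty = ¥172,641.50 × 3.5% = ¥6,042.45.
Total = ¥11,140.80 + ¥6,042.45 = ¥17,183.25.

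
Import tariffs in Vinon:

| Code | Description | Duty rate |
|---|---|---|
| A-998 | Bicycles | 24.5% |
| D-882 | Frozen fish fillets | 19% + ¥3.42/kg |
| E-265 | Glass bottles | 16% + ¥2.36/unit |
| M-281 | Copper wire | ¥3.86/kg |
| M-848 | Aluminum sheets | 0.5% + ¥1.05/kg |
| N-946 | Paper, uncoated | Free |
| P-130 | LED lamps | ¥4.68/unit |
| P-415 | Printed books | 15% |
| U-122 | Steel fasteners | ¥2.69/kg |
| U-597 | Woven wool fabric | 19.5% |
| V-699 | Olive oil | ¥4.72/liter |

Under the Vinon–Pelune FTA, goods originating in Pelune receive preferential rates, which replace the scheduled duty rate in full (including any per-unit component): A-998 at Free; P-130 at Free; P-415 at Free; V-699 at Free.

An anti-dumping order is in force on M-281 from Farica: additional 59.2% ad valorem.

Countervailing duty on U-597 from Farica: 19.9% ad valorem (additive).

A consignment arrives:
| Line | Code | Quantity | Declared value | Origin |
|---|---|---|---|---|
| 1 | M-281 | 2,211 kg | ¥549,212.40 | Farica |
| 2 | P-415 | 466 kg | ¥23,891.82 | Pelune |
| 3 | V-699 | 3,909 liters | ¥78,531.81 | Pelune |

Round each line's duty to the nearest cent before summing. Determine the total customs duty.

Line 1 (M-281, Farica, 2,211 kg, ¥549,212.40):
Base rate for M-281 is ¥3.86/kg.
Additional duty on M-281 from Farica: +59.2% ad valorem. Applied ad valorem rate = 59.2%.
Duty = ¥549,212.40 × 59.2% + 2,211 × ¥3.86 = ¥333,668.20.
Line 2 (P-415, Pelune, 466 kg, ¥23,891.82):
Base rate for P-415 is 15%.
Origin Pelune qualifies under the Vinon–Pelune agreement and P-415 is covered: preferential rate Free applies instead.
Duty = ¥23,891.82 × 0% = ¥0.00.
Line 3 (V-699, Pelune, 3,909 liters, ¥78,531.81):
Base rate for V-699 is ¥4.72/liter.
Origin Pelune qualifies under the Vinon–Pelune agreement and V-699 is covered: preferential rate Free applies instead.
Duty = ¥78,531.81 × 0% = ¥0.00.
Total = ¥333,668.20 + ¥0.00 + ¥0.00 = ¥333,668.20.

¥333,668.20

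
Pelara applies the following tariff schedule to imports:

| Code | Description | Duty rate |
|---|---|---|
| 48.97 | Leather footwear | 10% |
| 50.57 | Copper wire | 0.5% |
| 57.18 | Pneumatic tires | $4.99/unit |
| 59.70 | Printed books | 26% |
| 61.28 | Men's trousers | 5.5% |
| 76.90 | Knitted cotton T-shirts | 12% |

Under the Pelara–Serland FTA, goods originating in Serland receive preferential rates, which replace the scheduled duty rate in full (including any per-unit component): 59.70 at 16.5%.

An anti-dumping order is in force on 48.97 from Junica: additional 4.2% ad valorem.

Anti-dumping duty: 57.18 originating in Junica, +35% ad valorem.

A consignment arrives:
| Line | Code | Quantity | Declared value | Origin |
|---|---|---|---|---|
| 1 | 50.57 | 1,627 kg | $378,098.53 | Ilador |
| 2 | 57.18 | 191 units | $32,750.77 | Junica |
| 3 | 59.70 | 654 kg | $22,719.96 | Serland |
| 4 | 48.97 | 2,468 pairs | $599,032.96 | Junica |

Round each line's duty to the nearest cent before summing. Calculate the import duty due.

$103,117.82

Line 1 (50.57, Ilador, 1,627 kg, $378,098.53):
Base rate for 50.57 is 0.5%.
Duty = $378,098.53 × 0.5% = $1,890.49.
Line 2 (57.18, Junica, 191 units, $32,750.77):
Base rate for 57.18 is $4.99/unit.
Additional duty on 57.18 from Junica: +35% ad valorem. Applied ad valorem rate = 35%.
Duty = $32,750.77 × 35% + 191 × $4.99 = $12,415.86.
Line 3 (59.70, Serland, 654 kg, $22,719.96):
Base rate for 59.70 is 26%.
Origin Serland qualifies under the Pelara–Serland agreement and 59.70 is covered: preferential rate 16.5% applies instead.
Duty = $22,719.96 × 16.5% = $3,748.79.
Line 4 (48.97, Junica, 2,468 pairs, $599,032.96):
Base rate for 48.97 is 10%.
Additional duty on 48.97 from Junica: +4.2%. Applied ad valorem rate: 10% + 4.2% = 14.2%.
Duty = $599,032.96 × 14.2% = $85,062.68.
Total = $1,890.49 + $12,415.86 + $3,748.79 + $85,062.68 = $103,117.82.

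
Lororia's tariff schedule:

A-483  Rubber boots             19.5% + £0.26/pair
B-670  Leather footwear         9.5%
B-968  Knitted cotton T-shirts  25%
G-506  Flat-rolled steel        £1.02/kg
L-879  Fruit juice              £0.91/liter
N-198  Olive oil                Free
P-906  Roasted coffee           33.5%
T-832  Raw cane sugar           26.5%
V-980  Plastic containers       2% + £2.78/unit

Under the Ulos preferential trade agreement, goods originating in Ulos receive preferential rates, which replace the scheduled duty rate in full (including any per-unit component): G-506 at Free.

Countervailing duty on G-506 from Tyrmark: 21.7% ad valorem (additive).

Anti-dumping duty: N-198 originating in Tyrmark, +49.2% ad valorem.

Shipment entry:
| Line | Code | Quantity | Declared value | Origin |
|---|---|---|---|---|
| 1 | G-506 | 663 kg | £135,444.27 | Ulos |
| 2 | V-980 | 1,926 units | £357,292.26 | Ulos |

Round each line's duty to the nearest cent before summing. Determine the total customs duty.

£12,500.13

Line 1 (G-506, Ulos, 663 kg, £135,444.27):
Base rate for G-506 is £1.02/kg.
Origin Ulos qualifies under the Lororia–Ulos agreement and G-506 is covered: preferential rate Free applies instead.
The additional-duty order on G-506 targets Tyrmark, not Ulos; it does not apply.
Duty = £135,444.27 × 0% = £0.00.
Line 2 (V-980, Ulos, 1,926 units, £357,292.26):
Base rate for V-980 is 2% + £2.78/unit.
Origin Ulos is the FTA partner but V-980 is not on the preference list; base rate stands.
Duty = £357,292.26 × 2% + 1,926 × £2.78 = £12,500.13.
Total = £0.00 + £12,500.13 = £12,500.13.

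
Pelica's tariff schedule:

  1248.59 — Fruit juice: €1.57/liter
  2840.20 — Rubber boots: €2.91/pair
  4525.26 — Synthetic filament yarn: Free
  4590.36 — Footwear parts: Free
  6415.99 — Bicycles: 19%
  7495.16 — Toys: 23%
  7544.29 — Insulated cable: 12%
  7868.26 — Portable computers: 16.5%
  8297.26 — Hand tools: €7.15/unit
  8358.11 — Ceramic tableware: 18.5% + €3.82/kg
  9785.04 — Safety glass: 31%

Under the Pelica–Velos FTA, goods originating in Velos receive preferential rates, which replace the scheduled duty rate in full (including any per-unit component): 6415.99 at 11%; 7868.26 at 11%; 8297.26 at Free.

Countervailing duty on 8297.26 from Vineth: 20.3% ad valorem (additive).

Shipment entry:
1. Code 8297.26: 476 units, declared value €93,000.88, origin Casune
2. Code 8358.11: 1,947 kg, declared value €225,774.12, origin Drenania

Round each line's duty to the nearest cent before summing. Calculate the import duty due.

Line 1 (8297.26, Casune, 476 units, €93,000.88):
Base rate for 8297.26 is €7.15/unit.
8297.26 has an FTA preferential rate, but origin Casune is not Velos; base rate stands.
The additional-duty order on 8297.26 targets Vineth, not Casune; it does not apply.
Duty = 476 × €7.15 = €3,403.40.
Line 2 (8358.11, Drenania, 1,947 kg, €225,774.12):
Base rate for 8358.11 is 18.5% + €3.82/kg.
Duty = €225,774.12 × 18.5% + 1,947 × €3.82 = €49,205.75.
Total = €3,403.40 + €49,205.75 = €52,609.15.

€52,609.15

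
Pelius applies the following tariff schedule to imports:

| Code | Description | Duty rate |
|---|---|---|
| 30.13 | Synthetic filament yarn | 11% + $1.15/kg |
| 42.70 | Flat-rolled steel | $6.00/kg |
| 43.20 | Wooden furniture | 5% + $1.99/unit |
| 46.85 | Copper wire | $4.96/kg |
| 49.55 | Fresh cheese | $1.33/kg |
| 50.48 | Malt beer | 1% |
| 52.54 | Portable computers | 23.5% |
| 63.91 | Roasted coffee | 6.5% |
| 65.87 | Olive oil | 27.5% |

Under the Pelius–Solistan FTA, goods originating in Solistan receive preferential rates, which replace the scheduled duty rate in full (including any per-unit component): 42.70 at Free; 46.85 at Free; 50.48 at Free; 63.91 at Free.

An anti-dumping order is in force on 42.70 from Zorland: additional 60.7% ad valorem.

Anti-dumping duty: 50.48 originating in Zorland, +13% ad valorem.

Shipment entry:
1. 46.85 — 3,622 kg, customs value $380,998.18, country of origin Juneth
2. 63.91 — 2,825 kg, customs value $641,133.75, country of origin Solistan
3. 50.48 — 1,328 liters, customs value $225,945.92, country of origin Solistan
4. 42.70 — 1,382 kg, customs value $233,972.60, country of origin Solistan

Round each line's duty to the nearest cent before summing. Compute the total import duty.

Line 1 (46.85, Juneth, 3,622 kg, $380,998.18):
Base rate for 46.85 is $4.96/kg.
46.85 has an FTA preferential rate, but origin Juneth is not Solistan; base rate stands.
Duty = 3,622 × $4.96 = $17,965.12.
Line 2 (63.91, Solistan, 2,825 kg, $641,133.75):
Base rate for 63.91 is 6.5%.
Origin Solistan qualifies under the Pelius–Solistan agreement and 63.91 is covered: preferential rate Free applies instead.
Duty = $641,133.75 × 0% = $0.00.
Line 3 (50.48, Solistan, 1,328 liters, $225,945.92):
Base rate for 50.48 is 1%.
Origin Solistan qualifies under the Pelius–Solistan agreement and 50.48 is covered: preferential rate Free applies instead.
The additional-duty order on 50.48 targets Zorland, not Solistan; it does not apply.
Duty = $225,945.92 × 0% = $0.00.
Line 4 (42.70, Solistan, 1,382 kg, $233,972.60):
Base rate for 42.70 is $6.00/kg.
Origin Solistan qualifies under the Pelius–Solistan agreement and 42.70 is covered: preferential rate Free applies instead.
The additional-duty order on 42.70 targets Zorland, not Solistan; it does not apply.
Duty = $233,972.60 × 0% = $0.00.
Total = $17,965.12 + $0.00 + $0.00 + $0.00 = $17,965.12.

$17,965.12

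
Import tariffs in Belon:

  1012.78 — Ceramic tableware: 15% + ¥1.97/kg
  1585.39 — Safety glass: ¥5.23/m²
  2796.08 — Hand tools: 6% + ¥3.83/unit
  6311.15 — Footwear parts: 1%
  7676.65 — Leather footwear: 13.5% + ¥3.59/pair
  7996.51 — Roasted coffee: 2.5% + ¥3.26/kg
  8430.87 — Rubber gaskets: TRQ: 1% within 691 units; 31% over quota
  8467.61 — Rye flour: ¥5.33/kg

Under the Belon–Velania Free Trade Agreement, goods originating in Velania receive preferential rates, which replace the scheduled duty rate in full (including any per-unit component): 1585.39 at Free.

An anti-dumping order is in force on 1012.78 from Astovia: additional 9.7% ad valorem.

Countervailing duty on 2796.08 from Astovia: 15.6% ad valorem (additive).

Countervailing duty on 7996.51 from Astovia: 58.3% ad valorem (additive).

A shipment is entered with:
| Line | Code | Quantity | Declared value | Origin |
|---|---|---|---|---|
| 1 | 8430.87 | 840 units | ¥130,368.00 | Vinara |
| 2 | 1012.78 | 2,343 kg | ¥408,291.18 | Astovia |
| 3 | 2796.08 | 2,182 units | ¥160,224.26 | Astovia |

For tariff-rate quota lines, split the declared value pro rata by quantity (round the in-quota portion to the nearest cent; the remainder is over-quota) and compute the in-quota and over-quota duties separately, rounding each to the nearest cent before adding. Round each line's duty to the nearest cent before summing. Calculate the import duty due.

¥156,670.25

Line 1 (8430.87, Vinara, 840 units, ¥130,368.00):
Code 8430.87 is under a tariff-rate quota (threshold 691 units). In-quota: 691 units at 1%; over-quota: 149 units at 31%.
Pro-rata value split: in-quota = ¥130,368.00 × 691/840 = ¥107,243.20; over-quota = ¥130,368.00 − ¥107,243.20 = ¥23,124.80.
In-quota duty = ¥107,243.20 × 1% = ¥1,072.43. Over-quota duty = ¥23,124.80 × 31% = ¥7,168.69.
Line duty = ¥1,072.43 + ¥7,168.69 = ¥8,241.12.
Line 2 (1012.78, Astovia, 2,343 kg, ¥408,291.18):
Base rate for 1012.78 is 15% + ¥1.97/kg.
Additional duty on 1012.78 from Astovia: +9.7%. Applied ad valorem rate: 15% + 9.7% = 24.7%.
Duty = ¥408,291.18 × 24.7% + 2,343 × ¥1.97 = ¥105,463.63.
Line 3 (2796.08, Astovia, 2,182 units, ¥160,224.26):
Base rate for 2796.08 is 6% + ¥3.83/unit.
Additional duty on 2796.08 from Astovia: +15.6%. Applied ad valorem rate: 6% + 15.6% = 21.6%.
Duty = ¥160,224.26 × 21.6% + 2,182 × ¥3.83 = ¥42,965.50.
Total = ¥8,241.12 + ¥105,463.63 + ¥42,965.50 = ¥156,670.25.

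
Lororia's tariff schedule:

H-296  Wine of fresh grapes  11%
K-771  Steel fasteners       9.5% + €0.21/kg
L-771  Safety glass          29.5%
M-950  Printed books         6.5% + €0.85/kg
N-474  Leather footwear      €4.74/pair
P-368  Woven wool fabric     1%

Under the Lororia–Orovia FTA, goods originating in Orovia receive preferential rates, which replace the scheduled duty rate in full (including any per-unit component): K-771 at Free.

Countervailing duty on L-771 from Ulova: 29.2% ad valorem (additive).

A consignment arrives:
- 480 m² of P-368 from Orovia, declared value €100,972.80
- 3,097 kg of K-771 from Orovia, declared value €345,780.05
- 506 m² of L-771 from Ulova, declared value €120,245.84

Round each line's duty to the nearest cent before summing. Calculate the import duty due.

Line 1 (P-368, Orovia, 480 m², €100,972.80):
Base rate for P-368 is 1%.
Origin Orovia is the FTA partner but P-368 is not on the preference list; base rate stands.
Duty = €100,972.80 × 1% = €1,009.73.
Line 2 (K-771, Orovia, 3,097 kg, €345,780.05):
Base rate for K-771 is 9.5% + €0.21/kg.
Origin Orovia qualifies under the Lororia–Orovia agreement and K-771 is covered: preferential rate Free applies instead.
Duty = €345,780.05 × 0% = €0.00.
Line 3 (L-771, Ulova, 506 m², €120,245.84):
Base rate for L-771 is 29.5%.
Additional duty on L-771 from Ulova: +29.2%. Applied ad valorem rate: 29.5% + 29.2% = 58.7%.
Duty = €120,245.84 × 58.7% = €70,584.31.
Total = €1,009.73 + €0.00 + €70,584.31 = €71,594.04.

€71,594.04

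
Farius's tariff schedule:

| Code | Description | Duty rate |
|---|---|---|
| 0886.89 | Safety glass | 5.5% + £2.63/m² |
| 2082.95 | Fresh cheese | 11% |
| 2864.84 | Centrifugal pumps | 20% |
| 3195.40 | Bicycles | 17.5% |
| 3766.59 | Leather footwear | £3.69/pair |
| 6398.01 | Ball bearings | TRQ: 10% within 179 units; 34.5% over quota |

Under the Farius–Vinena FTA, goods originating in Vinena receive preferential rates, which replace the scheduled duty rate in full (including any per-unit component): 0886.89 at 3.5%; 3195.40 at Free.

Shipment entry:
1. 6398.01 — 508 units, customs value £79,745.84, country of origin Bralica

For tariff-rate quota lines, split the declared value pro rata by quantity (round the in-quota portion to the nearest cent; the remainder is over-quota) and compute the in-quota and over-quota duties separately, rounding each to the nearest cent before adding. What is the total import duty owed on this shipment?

Line 1 (6398.01, Bralica, 508 units, £79,745.84):
Code 6398.01 is under a tariff-rate quota (threshold 179 units). In-quota: 179 units at 10%; over-quota: 329 units at 34.5%.
Pro-rata value split: in-quota = £79,745.84 × 179/508 = £28,099.42; over-quota = £79,745.84 − £28,099.42 = £51,646.42.
In-quota duty = £28,099.42 × 10% = £2,809.94. Over-quota duty = £51,646.42 × 34.5% = £17,818.01.
Line duty = £2,809.94 + £17,818.01 = £20,627.95.

£20,627.95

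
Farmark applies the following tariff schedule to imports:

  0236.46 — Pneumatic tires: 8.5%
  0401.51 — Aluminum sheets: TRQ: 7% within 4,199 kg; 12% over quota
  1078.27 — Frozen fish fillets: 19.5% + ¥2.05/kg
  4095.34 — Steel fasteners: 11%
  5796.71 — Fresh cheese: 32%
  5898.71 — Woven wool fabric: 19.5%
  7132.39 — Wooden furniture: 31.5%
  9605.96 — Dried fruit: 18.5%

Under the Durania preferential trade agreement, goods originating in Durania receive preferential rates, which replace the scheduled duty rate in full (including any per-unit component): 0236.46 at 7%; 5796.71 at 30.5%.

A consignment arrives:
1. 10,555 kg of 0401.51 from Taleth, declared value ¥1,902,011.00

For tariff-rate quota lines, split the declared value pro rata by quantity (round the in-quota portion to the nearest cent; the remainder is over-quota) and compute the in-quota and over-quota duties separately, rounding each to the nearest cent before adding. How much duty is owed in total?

¥190,408.33

Line 1 (0401.51, Taleth, 10,555 kg, ¥1,902,011.00):
Code 0401.51 is under a tariff-rate quota (threshold 4,199 kg). In-quota: 4,199 kg at 7%; over-quota: 6,356 kg at 12%.
Pro-rata value split: in-quota = ¥1,902,011.00 × 4,199/10,555 = ¥756,659.80; over-quota = ¥1,902,011.00 − ¥756,659.80 = ¥1,145,351.20.
In-quota duty = ¥756,659.80 × 7% = ¥52,966.19. Over-quota duty = ¥1,145,351.20 × 12% = ¥137,442.14.
Line duty = ¥52,966.19 + ¥137,442.14 = ¥190,408.33.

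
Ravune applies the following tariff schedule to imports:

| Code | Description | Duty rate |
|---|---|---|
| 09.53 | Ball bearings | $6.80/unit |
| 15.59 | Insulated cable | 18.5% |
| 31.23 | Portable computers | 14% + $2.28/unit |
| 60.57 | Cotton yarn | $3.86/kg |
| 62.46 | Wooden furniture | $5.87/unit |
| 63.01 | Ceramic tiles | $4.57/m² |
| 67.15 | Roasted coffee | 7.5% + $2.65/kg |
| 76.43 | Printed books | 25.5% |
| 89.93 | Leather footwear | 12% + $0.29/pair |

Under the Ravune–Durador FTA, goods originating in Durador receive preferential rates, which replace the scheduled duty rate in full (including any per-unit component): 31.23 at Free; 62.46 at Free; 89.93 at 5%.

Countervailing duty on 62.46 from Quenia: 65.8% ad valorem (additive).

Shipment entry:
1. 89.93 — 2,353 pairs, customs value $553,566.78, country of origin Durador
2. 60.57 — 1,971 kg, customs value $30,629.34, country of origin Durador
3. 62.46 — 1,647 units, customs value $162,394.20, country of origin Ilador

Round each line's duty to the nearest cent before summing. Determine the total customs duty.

$44,954.29

Line 1 (89.93, Durador, 2,353 pairs, $553,566.78):
Base rate for 89.93 is 12% + $0.29/pair.
Origin Durador qualifies under the Ravune–Durador agreement and 89.93 is covered: preferential rate 5% applies instead.
Duty = $553,566.78 × 5% = $27,678.34.
Line 2 (60.57, Durador, 1,971 kg, $30,629.34):
Base rate for 60.57 is $3.86/kg.
Origin Durador is the FTA partner but 60.57 is not on the preference list; base rate stands.
Duty = 1,971 × $3.86 = $7,608.06.
Line 3 (62.46, Ilador, 1,647 units, $162,394.20):
Base rate for 62.46 is $5.87/unit.
62.46 has an FTA preferential rate, but origin Ilador is not Durador; base rate stands.
The additional-duty order on 62.46 targets Quenia, not Ilador; it does not apply.
Duty = 1,647 × $5.87 = $9,667.89.
Total = $27,678.34 + $7,608.06 + $9,667.89 = $44,954.29.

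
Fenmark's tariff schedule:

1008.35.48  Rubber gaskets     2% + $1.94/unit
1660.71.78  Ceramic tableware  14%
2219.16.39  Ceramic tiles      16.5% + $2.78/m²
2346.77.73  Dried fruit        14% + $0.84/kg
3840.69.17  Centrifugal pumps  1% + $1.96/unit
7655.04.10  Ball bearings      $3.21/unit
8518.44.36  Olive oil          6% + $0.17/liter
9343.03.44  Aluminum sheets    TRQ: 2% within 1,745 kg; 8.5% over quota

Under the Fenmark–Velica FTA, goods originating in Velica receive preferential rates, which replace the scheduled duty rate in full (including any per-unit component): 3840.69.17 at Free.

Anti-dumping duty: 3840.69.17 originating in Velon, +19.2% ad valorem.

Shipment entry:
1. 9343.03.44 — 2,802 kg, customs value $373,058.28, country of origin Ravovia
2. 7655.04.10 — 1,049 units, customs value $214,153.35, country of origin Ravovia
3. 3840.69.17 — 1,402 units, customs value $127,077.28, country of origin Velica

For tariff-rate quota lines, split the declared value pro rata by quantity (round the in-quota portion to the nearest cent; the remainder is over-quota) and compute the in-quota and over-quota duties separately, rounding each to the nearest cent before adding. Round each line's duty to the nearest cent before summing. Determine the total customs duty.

Line 1 (9343.03.44, Ravovia, 2,802 kg, $373,058.28):
Code 9343.03.44 is under a tariff-rate quota (threshold 1,745 kg). In-quota: 1,745 kg at 2%; over-quota: 1,057 kg at 8.5%.
Pro-rata value split: in-quota = $373,058.28 × 1,745/2,802 = $232,329.30; over-quota = $373,058.28 − $232,329.30 = $140,728.98.
In-quota duty = $232,329.30 × 2% = $4,646.59. Over-quota duty = $140,728.98 × 8.5% = $11,961.96.
Line duty = $4,646.59 + $11,961.96 = $16,608.55.
Line 2 (7655.04.10, Ravovia, 1,049 units, $214,153.35):
Base rate for 7655.04.10 is $3.21/unit.
Duty = 1,049 × $3.21 = $3,367.29.
Line 3 (3840.69.17, Velica, 1,402 units, $127,077.28):
Base rate for 3840.69.17 is 1% + $1.96/unit.
Origin Velica qualifies under the Fenmark–Velica agreement and 3840.69.17 is covered: preferential rate Free applies instead.
The additional-duty order on 3840.69.17 targets Velon, not Velica; it does not apply.
Duty = $127,077.28 × 0% = $0.00.
Total = $16,608.55 + $3,367.29 + $0.00 = $19,975.84.

$19,975.84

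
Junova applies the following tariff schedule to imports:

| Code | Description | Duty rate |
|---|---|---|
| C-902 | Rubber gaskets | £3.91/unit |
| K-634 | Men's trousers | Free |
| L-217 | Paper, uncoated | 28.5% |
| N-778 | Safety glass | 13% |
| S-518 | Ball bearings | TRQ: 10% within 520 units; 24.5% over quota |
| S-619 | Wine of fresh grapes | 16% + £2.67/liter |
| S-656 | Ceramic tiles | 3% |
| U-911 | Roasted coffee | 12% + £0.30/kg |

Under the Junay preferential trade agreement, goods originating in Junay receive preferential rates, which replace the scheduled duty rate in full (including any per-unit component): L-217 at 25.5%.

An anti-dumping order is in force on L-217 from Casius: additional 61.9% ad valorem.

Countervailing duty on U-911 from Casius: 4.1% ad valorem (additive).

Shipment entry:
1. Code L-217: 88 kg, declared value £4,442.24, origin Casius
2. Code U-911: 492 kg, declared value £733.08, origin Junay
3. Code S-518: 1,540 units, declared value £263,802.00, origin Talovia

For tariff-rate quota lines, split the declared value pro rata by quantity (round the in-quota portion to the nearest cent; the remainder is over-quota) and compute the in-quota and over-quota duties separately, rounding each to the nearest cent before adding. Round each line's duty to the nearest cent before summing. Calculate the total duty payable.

Line 1 (L-217, Casius, 88 kg, £4,442.24):
Base rate for L-217 is 28.5%.
L-217 has an FTA preferential rate, but origin Casius is not Junay; base rate stands.
Additional duty on L-217 from Casius: +61.9%. Applied ad valorem rate: 28.5% + 61.9% = 90.4%.
Duty = £4,442.24 × 90.4% = £4,015.78.
Line 2 (U-911, Junay, 492 kg, £733.08):
Base rate for U-911 is 12% + £0.30/kg.
Origin Junay is the FTA partner but U-911 is not on the preference list; base rate stands.
The additional-duty order on U-911 targets Casius, not Junay; it does not apply.
Duty = £733.08 × 12% + 492 × £0.30 = £235.57.
Line 3 (S-518, Talovia, 1,540 units, £263,802.00):
Code S-518 is under a tariff-rate quota (threshold 520 units). In-quota: 520 units at 10%; over-quota: 1,020 units at 24.5%.
Pro-rata value split: in-quota = £263,802.00 × 520/1,540 = £89,076.00; over-quota = £263,802.00 − £89,076.00 = £174,726.00.
In-quota duty = £89,076.00 × 10% = £8,907.60. Over-quota duty = £174,726.00 × 24.5% = £42,807.87.
Line duty = £8,907.60 + £42,807.87 = £51,715.47.
Total = £4,015.78 + £235.57 + £51,715.47 = £55,966.82.

£55,966.82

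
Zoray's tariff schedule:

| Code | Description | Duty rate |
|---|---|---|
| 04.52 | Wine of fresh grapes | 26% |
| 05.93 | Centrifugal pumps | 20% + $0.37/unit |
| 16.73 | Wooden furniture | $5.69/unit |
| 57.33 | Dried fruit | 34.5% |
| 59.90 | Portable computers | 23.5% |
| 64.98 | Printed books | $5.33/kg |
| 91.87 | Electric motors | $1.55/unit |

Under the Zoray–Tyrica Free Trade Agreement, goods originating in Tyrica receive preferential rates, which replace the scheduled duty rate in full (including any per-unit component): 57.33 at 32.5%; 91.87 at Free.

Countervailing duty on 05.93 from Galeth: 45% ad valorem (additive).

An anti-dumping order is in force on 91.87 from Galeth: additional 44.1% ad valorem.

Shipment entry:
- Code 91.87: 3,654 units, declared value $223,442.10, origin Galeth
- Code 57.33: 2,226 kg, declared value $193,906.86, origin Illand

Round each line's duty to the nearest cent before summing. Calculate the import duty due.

$171,099.54

Line 1 (91.87, Galeth, 3,654 units, $223,442.10):
Base rate for 91.87 is $1.55/unit.
91.87 has an FTA preferential rate, but origin Galeth is not Tyrica; base rate stands.
Additional duty on 91.87 from Galeth: +44.1% ad valorem. Applied ad valorem rate = 44.1%.
Duty = $223,442.10 × 44.1% + 3,654 × $1.55 = $104,201.67.
Line 2 (57.33, Illand, 2,226 kg, $193,906.86):
Base rate for 57.33 is 34.5%.
57.33 has an FTA preferential rate, but origin Illand is not Tyrica; base rate stands.
Duty = $193,906.86 × 34.5% = $66,897.87.
Total = $104,201.67 + $66,897.87 = $171,099.54.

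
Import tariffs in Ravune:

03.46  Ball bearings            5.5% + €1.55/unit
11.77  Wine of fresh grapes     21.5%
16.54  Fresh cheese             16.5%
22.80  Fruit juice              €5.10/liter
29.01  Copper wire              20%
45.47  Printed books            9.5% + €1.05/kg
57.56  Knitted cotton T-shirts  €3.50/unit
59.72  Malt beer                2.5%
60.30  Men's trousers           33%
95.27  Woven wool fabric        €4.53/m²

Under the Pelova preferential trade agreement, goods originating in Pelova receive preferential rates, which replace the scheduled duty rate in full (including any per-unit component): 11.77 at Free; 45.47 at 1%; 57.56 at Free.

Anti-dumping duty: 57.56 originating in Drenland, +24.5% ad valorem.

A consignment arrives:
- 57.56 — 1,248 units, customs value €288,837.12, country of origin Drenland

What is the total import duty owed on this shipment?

Line 1 (57.56, Drenland, 1,248 units, €288,837.12):
Base rate for 57.56 is €3.50/unit.
57.56 has an FTA preferential rate, but origin Drenland is not Pelova; base rate stands.
Additional duty on 57.56 from Drenland: +24.5% ad valorem. Applied ad valorem rate = 24.5%.
Duty = €288,837.12 × 24.5% + 1,248 × €3.50 = €75,133.09.

€75,133.09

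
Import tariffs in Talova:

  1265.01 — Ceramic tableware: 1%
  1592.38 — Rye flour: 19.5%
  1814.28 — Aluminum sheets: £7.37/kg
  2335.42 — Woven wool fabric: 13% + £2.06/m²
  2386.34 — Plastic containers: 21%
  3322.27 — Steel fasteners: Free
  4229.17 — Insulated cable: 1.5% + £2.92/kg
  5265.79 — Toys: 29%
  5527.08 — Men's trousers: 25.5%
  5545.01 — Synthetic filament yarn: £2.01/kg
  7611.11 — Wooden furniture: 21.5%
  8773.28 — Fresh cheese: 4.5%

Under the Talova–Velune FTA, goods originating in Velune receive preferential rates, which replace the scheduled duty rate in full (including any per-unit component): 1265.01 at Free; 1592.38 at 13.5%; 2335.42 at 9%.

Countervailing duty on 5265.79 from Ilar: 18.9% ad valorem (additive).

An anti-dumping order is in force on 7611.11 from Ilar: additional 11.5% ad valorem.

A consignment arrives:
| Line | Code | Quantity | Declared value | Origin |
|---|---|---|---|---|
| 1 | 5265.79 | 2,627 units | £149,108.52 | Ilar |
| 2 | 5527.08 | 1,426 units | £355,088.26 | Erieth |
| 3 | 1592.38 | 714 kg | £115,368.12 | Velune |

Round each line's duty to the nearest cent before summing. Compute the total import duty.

£177,545.19

Line 1 (5265.79, Ilar, 2,627 units, £149,108.52):
Base rate for 5265.79 is 29%.
Additional duty on 5265.79 from Ilar: +18.9%. Applied ad valorem rate: 29% + 18.9% = 47.9%.
Duty = £149,108.52 × 47.9% = £71,422.98.
Line 2 (5527.08, Erieth, 1,426 units, £355,088.26):
Base rate for 5527.08 is 25.5%.
Duty = £355,088.26 × 25.5% = £90,547.51.
Line 3 (1592.38, Velune, 714 kg, £115,368.12):
Base rate for 1592.38 is 19.5%.
Origin Velune qualifies under the Talova–Velune agreement and 1592.38 is covered: preferential rate 13.5% applies instead.
Duty = £115,368.12 × 13.5% = £15,574.70.
Total = £71,422.98 + £90,547.51 + £15,574.70 = £177,545.19.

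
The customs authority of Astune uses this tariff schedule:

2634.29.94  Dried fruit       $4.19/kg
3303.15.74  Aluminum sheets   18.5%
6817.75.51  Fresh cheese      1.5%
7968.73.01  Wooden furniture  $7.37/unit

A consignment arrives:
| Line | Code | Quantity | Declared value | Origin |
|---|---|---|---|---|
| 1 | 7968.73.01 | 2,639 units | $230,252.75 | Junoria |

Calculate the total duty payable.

Line 1 (7968.73.01, Junoria, 2,639 units, $230,252.75):
Base rate for 7968.73.01 is $7.37/unit.
Duty = 2,639 × $7.37 = $19,449.43.

$19,449.43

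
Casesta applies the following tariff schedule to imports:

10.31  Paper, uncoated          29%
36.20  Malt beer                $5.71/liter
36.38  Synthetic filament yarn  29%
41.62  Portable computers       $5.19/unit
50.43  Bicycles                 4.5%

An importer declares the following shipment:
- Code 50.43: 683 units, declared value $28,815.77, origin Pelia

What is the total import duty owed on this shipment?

$1,296.71

Line 1 (50.43, Pelia, 683 units, $28,815.77):
Base rate for 50.43 is 4.5%.
Duty = $28,815.77 × 4.5% = $1,296.71.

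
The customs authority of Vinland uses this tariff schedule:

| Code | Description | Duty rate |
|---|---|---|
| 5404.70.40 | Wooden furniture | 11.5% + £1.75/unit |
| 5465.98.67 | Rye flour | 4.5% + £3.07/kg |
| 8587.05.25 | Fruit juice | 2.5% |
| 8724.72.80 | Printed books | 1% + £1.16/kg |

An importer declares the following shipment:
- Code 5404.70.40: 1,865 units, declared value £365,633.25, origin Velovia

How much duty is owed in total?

Line 1 (5404.70.40, Velovia, 1,865 units, £365,633.25):
Base rate for 5404.70.40 is 11.5% + £1.75/unit.
Duty = £365,633.25 × 11.5% + 1,865 × £1.75 = £45,311.57.

£45,311.57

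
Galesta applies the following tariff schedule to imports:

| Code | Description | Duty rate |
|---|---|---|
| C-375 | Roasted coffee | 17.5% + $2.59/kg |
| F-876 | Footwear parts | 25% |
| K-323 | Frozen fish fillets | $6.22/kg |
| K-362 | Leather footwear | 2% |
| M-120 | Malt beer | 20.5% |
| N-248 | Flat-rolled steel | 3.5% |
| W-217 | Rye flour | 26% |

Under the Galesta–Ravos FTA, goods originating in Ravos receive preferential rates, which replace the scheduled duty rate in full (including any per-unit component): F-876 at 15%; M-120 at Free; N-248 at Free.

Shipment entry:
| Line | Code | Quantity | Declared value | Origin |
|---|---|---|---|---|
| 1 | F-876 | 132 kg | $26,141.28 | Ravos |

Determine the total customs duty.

Line 1 (F-876, Ravos, 132 kg, $26,141.28):
Base rate for F-876 is 25%.
Origin Ravos qualifies under the Galesta–Ravos agreement and F-876 is covered: preferential rate 15% applies instead.
Duty = $26,141.28 × 15% = $3,921.19.

$3,921.19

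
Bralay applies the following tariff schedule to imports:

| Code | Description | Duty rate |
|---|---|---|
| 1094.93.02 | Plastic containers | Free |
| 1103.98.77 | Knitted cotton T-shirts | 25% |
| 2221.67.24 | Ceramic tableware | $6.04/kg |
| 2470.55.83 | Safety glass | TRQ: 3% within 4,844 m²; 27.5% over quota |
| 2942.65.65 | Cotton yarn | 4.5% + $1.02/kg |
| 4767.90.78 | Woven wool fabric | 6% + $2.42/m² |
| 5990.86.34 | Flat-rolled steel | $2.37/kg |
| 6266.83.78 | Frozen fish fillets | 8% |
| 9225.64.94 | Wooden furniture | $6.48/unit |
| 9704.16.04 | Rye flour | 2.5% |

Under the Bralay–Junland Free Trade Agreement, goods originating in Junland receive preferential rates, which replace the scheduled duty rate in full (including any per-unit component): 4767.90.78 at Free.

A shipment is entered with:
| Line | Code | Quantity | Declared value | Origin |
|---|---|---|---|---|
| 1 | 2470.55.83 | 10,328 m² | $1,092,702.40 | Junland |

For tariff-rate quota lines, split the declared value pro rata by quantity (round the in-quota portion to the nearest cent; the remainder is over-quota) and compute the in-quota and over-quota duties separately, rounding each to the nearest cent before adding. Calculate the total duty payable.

$174,931.84

Line 1 (2470.55.83, Junland, 10,328 m², $1,092,702.40):
Code 2470.55.83 is under a tariff-rate quota (threshold 4,844 m²). In-quota: 4,844 m² at 3%; over-quota: 5,484 m² at 27.5%.
Pro-rata value split: in-quota = $1,092,702.40 × 4,844/10,328 = $512,495.20; over-quota = $1,092,702.40 − $512,495.20 = $580,207.20.
In-quota duty = $512,495.20 × 3% = $15,374.86. Over-quota duty = $580,207.20 × 27.5% = $159,556.98.
Line duty = $15,374.86 + $159,556.98 = $174,931.84.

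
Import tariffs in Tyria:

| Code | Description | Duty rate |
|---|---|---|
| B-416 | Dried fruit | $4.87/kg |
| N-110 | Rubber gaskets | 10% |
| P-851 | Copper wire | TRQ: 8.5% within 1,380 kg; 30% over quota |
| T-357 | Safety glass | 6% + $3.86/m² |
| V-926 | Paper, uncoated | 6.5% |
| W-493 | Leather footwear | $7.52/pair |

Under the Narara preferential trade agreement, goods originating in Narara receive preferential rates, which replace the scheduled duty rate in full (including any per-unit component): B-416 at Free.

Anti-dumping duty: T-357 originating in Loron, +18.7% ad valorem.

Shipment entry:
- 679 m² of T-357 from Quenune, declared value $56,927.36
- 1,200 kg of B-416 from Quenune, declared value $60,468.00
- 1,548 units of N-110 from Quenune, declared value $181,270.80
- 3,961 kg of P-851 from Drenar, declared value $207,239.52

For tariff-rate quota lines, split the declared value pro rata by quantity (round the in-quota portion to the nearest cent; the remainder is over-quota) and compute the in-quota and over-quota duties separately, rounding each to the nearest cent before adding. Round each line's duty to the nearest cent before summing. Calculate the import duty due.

$76,656.18

Line 1 (T-357, Quenune, 679 m², $56,927.36):
Base rate for T-357 is 6% + $3.86/m².
The additional-duty order on T-357 targets Loron, not Quenune; it does not apply.
Duty = $56,927.36 × 6% + 679 × $3.86 = $6,036.58.
Line 2 (B-416, Quenune, 1,200 kg, $60,468.00):
Base rate for B-416 is $4.87/kg.
B-416 has an FTA preferential rate, but origin Quenune is not Narara; base rate stands.
Duty = 1,200 × $4.87 = $5,844.00.
Line 3 (N-110, Quenune, 1,548 units, $181,270.80):
Base rate for N-110 is 10%.
Duty = $181,270.80 × 10% = $18,127.08.
Line 4 (P-851, Drenar, 3,961 kg, $207,239.52):
Code P-851 is under a tariff-rate quota (threshold 1,380 kg). In-quota: 1,380 kg at 8.5%; over-quota: 2,581 kg at 30%.
Pro-rata value split: in-quota = $207,239.52 × 1,380/3,961 = $72,201.60; over-quota = $207,239.52 − $72,201.60 = $135,037.92.
In-quota duty = $72,201.60 × 8.5% = $6,137.14. Over-quota duty = $135,037.92 × 30% = $40,511.38.
Line duty = $6,137.14 + $40,511.38 = $46,648.52.
Total = $6,036.58 + $5,844.00 + $18,127.08 + $46,648.52 = $76,656.18.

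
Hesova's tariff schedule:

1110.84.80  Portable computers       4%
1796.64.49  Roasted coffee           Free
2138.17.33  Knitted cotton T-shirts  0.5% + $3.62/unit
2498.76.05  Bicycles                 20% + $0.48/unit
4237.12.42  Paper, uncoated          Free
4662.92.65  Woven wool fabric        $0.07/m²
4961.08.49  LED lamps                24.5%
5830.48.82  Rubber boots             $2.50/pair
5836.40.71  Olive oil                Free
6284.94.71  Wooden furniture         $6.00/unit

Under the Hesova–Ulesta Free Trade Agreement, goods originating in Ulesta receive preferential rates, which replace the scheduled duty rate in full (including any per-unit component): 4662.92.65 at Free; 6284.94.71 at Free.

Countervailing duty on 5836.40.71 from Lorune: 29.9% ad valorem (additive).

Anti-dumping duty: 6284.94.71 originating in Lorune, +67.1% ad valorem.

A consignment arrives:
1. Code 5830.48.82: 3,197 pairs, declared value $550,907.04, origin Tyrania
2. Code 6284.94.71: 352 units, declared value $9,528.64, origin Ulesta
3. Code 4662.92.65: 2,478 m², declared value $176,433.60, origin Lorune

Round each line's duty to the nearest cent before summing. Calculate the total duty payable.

Line 1 (5830.48.82, Tyrania, 3,197 pairs, $550,907.04):
Base rate for 5830.48.82 is $2.50/pair.
Duty = 3,197 × $2.50 = $7,992.50.
Line 2 (6284.94.71, Ulesta, 352 units, $9,528.64):
Base rate for 6284.94.71 is $6.00/unit.
Origin Ulesta qualifies under the Hesova–Ulesta agreement and 6284.94.71 is covered: preferential rate Free applies instead.
The additional-duty order on 6284.94.71 targets Lorune, not Ulesta; it does not apply.
Duty = $9,528.64 × 0% = $0.00.
Line 3 (4662.92.65, Lorune, 2,478 m², $176,433.60):
Base rate for 4662.92.65 is $0.07/m².
4662.92.65 has an FTA preferential rate, but origin Lorune is not Ulesta; base rate stands.
Duty = 2,478 × $0.07 = $173.46.
Total = $7,992.50 + $0.00 + $173.46 = $8,165.96.

$8,165.96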